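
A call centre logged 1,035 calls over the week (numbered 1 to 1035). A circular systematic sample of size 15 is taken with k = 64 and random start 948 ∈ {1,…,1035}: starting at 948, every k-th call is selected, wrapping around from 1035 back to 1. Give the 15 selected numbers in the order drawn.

948, 1012, 41, 105, 169, 233, 297, 361, 425, 489, 553, 617, 681, 745, 809

Selection 1: 948
Selection 2: 948 + 64 = 1012
Selection 3: 1012 + 64 = 1076 → 1076 − 1035 = 41
Selection 4: 41 + 64 = 105
Selection 5: 105 + 64 = 169
Selection 6: 169 + 64 = 233
Selection 7: 233 + 64 = 297
Selection 8: 297 + 64 = 361
Selection 9: 361 + 64 = 425
Selection 10: 425 + 64 = 489
Selection 11: 489 + 64 = 553
Selection 12: 553 + 64 = 617
Selection 13: 617 + 64 = 681
Selection 14: 681 + 64 = 745
Selection 15: 745 + 64 = 809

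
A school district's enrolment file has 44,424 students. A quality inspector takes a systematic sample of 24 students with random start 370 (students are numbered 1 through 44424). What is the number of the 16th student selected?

k = 44424/24 = 1851
16th selection = r + (16−1)·k = 370 + 15×1851 = 370 + 27765 = 28135

28135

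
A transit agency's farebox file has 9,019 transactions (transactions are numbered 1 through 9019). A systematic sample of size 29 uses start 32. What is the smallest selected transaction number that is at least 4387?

4697

k = 9019/29 = 311
Steps past start: ⌈(4387 − 32)/311⌉ = ⌈4355/311⌉ = 15
Selected transaction: 32 + 15×311 = 4697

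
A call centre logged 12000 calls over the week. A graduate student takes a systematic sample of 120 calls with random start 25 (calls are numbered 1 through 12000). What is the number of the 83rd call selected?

k = 12000/120 = 100
83rd selection = r + (83−1)·k = 25 + 82×100 = 25 + 8200 = 8225

8225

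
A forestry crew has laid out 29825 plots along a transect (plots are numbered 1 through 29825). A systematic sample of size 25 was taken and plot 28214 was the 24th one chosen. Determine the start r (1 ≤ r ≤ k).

775

k = 29825/25 = 1193
r = 28214 − (24−1)×1193 = 28214 − 27439 = 775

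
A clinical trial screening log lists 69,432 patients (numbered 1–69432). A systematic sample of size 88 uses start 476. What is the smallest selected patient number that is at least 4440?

k = 69432/88 = 789
Steps past start: ⌈(4440 − 476)/789⌉ = ⌈3964/789⌉ = 6
Selected patient: 476 + 6×789 = 5210

5210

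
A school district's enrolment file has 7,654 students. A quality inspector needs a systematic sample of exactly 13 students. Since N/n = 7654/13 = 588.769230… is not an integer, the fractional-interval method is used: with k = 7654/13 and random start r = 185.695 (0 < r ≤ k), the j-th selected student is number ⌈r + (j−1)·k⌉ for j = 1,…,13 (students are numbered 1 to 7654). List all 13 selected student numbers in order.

186, 775, 1364, 1953, 2541, 3130, 3719, 4308, 4896, 5485, 6074, 6663, 7251

j=1: r + 0k = 185.695 → ⌈·⌉ = 186
j=2: r + 1k = 774.464230… → ⌈·⌉ = 775
j=3: r + 2k = 1363.233461… → ⌈·⌉ = 1364
j=4: r + 3k = 1952.002692… → ⌈·⌉ = 1953
j=5: r + 4k = 2540.771923… → ⌈·⌉ = 2541
j=6: r + 5k = 3129.541153… → ⌈·⌉ = 3130
j=7: r + 6k = 3718.310384… → ⌈·⌉ = 3719
j=8: r + 7k = 4307.079615… → ⌈·⌉ = 4308
j=9: r + 8k = 4895.848846… → ⌈·⌉ = 4896
j=10: r + 9k = 5484.618076… → ⌈·⌉ = 5485
j=11: r + 10k = 6073.387307… → ⌈·⌉ = 6074
j=12: r + 11k = 6662.156538… → ⌈·⌉ = 6663
j=13: r + 12k = 7250.925769… → ⌈·⌉ = 7251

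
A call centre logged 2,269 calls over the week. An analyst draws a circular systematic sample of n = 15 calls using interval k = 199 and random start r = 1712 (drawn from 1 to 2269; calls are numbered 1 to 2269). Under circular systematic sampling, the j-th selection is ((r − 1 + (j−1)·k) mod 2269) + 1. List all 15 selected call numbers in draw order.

1712, 1911, 2110, 40, 239, 438, 637, 836, 1035, 1234, 1433, 1632, 1831, 2030, 2229

Selection 1: 1712
Selection 2: 1712 + 199 = 1911
Selection 3: 1911 + 199 = 2110
Selection 4: 2110 + 199 = 2309 → 2309 − 2269 = 40
Selection 5: 40 + 199 = 239
Selection 6: 239 + 199 = 438
Selection 7: 438 + 199 = 637
Selection 8: 637 + 199 = 836
Selection 9: 836 + 199 = 1035
Selection 10: 1035 + 199 = 1234
Selection 11: 1234 + 199 = 1433
Selection 12: 1433 + 199 = 1632
Selection 13: 1632 + 199 = 1831
Selection 14: 1831 + 199 = 2030
Selection 15: 2030 + 199 = 2229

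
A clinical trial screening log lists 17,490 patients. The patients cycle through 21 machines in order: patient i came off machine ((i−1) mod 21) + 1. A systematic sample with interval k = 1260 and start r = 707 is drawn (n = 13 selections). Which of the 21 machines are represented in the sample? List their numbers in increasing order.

Consecutive selections differ by k = 1260, so their machine numbers differ by 1260 mod 21 = 0.
gcd(1260, 21) = 21, so the sample visits 21/21 = 1 distinct residues mod 21.
Start 707 is machine 14; the machines hit are 14.

14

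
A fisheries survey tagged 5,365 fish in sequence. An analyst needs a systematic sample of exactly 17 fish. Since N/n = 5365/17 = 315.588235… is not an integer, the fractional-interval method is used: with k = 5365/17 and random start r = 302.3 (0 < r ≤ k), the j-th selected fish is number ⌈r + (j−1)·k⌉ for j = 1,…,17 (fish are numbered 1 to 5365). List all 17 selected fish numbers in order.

j=1: r + 0k = 302.3 → ⌈·⌉ = 303
j=2: r + 1k = 617.888235… → ⌈·⌉ = 618
j=3: r + 2k = 933.476470… → ⌈·⌉ = 934
j=4: r + 3k = 1249.064705… → ⌈·⌉ = 1250
j=5: r + 4k = 1564.652941… → ⌈·⌉ = 1565
j=6: r + 5k = 1880.241176… → ⌈·⌉ = 1881
j=7: r + 6k = 2195.829411… → ⌈·⌉ = 2196
j=8: r + 7k = 2511.417647… → ⌈·⌉ = 2512
j=9: r + 8k = 2827.005882… → ⌈·⌉ = 2828
j=10: r + 9k = 3142.594117… → ⌈·⌉ = 3143
j=11: r + 10k = 3458.182352… → ⌈·⌉ = 3459
j=12: r + 11k = 3773.770588… → ⌈·⌉ = 3774
j=13: r + 12k = 4089.358823… → ⌈·⌉ = 4090
j=14: r + 13k = 4404.947058… → ⌈·⌉ = 4405
j=15: r + 14k = 4720.535294… → ⌈·⌉ = 4721
j=16: r + 15k = 5036.123529… → ⌈·⌉ = 5037
j=17: r + 16k = 5351.711764… → ⌈·⌉ = 5352

303, 618, 934, 1250, 1565, 1881, 2196, 2512, 2828, 3143, 3459, 3774, 4090, 4405, 4721, 5037, 5352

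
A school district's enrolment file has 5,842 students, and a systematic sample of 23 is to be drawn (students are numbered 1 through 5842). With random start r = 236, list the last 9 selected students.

3792, 4046, 4300, 4554, 4808, 5062, 5316, 5570, 5824

k = N/n = 5842/23 = 254
15th selection = 236 + 14×254 = 3792
16th: 3792 + 254 = 4046
17th: 4046 + 254 = 4300
18th: 4300 + 254 = 4554
19th: 4554 + 254 = 4808
20th: 4808 + 254 = 5062
21st: 5062 + 254 = 5316
22nd: 5316 + 254 = 5570
23rd: 5570 + 254 = 5824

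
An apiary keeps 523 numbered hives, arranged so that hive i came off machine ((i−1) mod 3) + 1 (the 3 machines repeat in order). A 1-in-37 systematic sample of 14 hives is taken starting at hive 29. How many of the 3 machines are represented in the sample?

Consecutive selections differ by k = 37, so their machine numbers differ by 37 mod 3 = 1.
gcd(37, 3) = 1, so the sample visits 3/1 = 3 distinct residues mod 3.
Start 29 is machine 2; the machines hit are 1, 2, 3.

3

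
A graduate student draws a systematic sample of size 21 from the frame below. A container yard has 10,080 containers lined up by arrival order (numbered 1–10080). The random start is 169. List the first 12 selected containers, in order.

k = N/n = 10080/21 = 480
container 1: 169
container 2: 169 + 480 = 649
container 3: 649 + 480 = 1129
container 4: 1129 + 480 = 1609
container 5: 1609 + 480 = 2089
container 6: 2089 + 480 = 2569
container 7: 2569 + 480 = 3049
container 8: 3049 + 480 = 3529
container 9: 3529 + 480 = 4009
container 10: 4009 + 480 = 4489
container 11: 4489 + 480 = 4969
container 12: 4969 + 480 = 5449

169, 649, 1129, 1609, 2089, 2569, 3049, 3529, 4009, 4489, 4969, 5449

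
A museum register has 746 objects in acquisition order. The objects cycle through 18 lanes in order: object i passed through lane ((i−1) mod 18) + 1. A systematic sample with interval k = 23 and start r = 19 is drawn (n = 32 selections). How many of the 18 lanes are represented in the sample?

18

Consecutive selections differ by k = 23, so their lane numbers differ by 23 mod 18 = 5.
gcd(23, 18) = 1, so the sample visits 18/1 = 18 distinct residues mod 18.
Start 19 is lane 1; the lanes hit are 1, 2, 3, 4, 5, 6, 7, 8, 9, 10, 11, 12, 13, 14, 15, 16, 17, 18.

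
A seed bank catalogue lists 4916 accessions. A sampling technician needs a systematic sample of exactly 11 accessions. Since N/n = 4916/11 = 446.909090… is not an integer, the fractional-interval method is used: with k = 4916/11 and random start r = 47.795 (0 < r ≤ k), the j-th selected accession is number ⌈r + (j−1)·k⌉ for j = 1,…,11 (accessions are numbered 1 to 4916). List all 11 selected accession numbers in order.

48, 495, 942, 1389, 1836, 2283, 2730, 3177, 3624, 4070, 4517

j=1: r + 0k = 47.795 → ⌈·⌉ = 48
j=2: r + 1k = 494.704090… → ⌈·⌉ = 495
j=3: r + 2k = 941.613181… → ⌈·⌉ = 942
j=4: r + 3k = 1388.522272… → ⌈·⌉ = 1389
j=5: r + 4k = 1835.431363… → ⌈·⌉ = 1836
j=6: r + 5k = 2282.340454… → ⌈·⌉ = 2283
j=7: r + 6k = 2729.249545… → ⌈·⌉ = 2730
j=8: r + 7k = 3176.158636… → ⌈·⌉ = 3177
j=9: r + 8k = 3623.067727… → ⌈·⌉ = 3624
j=10: r + 9k = 4069.976818… → ⌈·⌉ = 4070
j=11: r + 10k = 4516.885909… → ⌈·⌉ = 4517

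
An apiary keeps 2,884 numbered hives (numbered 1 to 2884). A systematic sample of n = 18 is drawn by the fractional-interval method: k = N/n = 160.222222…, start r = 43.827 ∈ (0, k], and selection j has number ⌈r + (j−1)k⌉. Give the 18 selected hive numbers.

44, 205, 365, 525, 685, 845, 1006, 1166, 1326, 1486, 1647, 1807, 1967, 2127, 2287, 2448, 2608, 2768

j=1: r + 0k = 43.827 → ⌈·⌉ = 44
j=2: r + 1k = 204.049222… → ⌈·⌉ = 205
j=3: r + 2k = 364.271444… → ⌈·⌉ = 365
j=4: r + 3k = 524.493666… → ⌈·⌉ = 525
j=5: r + 4k = 684.715888… → ⌈·⌉ = 685
j=6: r + 5k = 844.938111… → ⌈·⌉ = 845
j=7: r + 6k = 1005.160333… → ⌈·⌉ = 1006
j=8: r + 7k = 1165.382555… → ⌈·⌉ = 1166
j=9: r + 8k = 1325.604777… → ⌈·⌉ = 1326
j=10: r + 9k = 1485.827 → ⌈·⌉ = 1486
j=11: r + 10k = 1646.049222… → ⌈·⌉ = 1647
j=12: r + 11k = 1806.271444… → ⌈·⌉ = 1807
j=13: r + 12k = 1966.493666… → ⌈·⌉ = 1967
j=14: r + 13k = 2126.715888… → ⌈·⌉ = 2127
j=15: r + 14k = 2286.938111… → ⌈·⌉ = 2287
j=16: r + 15k = 2447.160333… → ⌈·⌉ = 2448
j=17: r + 16k = 2607.382555… → ⌈·⌉ = 2608
j=18: r + 17k = 2767.604777… → ⌈·⌉ = 2768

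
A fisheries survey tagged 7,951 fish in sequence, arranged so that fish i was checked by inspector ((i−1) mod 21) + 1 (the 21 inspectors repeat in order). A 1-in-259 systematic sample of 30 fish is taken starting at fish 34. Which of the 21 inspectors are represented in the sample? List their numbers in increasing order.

6, 13, 20

Consecutive selections differ by k = 259, so their inspector numbers differ by 259 mod 21 = 7.
gcd(259, 21) = 7, so the sample visits 21/7 = 3 distinct residues mod 21.
Start 34 is inspector 13; the inspectors hit are 6, 13, 20.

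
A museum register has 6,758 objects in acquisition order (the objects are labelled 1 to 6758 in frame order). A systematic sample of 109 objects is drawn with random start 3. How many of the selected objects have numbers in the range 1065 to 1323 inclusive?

4

k = 6758/109 = 62
First selection ≥ 1065: 3 + ⌈(1065−3)/62⌉·62 = 3 + 18×62 = 1119
Last selection ≤ 1323: 3 + ⌊(1323−3)/62⌋·62 = 3 + 21×62 = 1305
Count = 21 − 18 + 1 = 4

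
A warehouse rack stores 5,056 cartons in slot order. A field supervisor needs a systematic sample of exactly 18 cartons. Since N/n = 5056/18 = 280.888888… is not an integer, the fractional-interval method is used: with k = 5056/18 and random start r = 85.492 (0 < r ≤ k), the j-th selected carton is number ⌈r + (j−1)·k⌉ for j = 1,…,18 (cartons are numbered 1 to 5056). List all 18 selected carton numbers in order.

86, 367, 648, 929, 1210, 1490, 1771, 2052, 2333, 2614, 2895, 3176, 3457, 3738, 4018, 4299, 4580, 4861

j=1: r + 0k = 85.492 → ⌈·⌉ = 86
j=2: r + 1k = 366.380888… → ⌈·⌉ = 367
j=3: r + 2k = 647.269777… → ⌈·⌉ = 648
j=4: r + 3k = 928.158666… → ⌈·⌉ = 929
j=5: r + 4k = 1209.047555… → ⌈·⌉ = 1210
j=6: r + 5k = 1489.936444… → ⌈·⌉ = 1490
j=7: r + 6k = 1770.825333… → ⌈·⌉ = 1771
j=8: r + 7k = 2051.714222… → ⌈·⌉ = 2052
j=9: r + 8k = 2332.603111… → ⌈·⌉ = 2333
j=10: r + 9k = 2613.492 → ⌈·⌉ = 2614
j=11: r + 10k = 2894.380888… → ⌈·⌉ = 2895
j=12: r + 11k = 3175.269777… → ⌈·⌉ = 3176
j=13: r + 12k = 3456.158666… → ⌈·⌉ = 3457
j=14: r + 13k = 3737.047555… → ⌈·⌉ = 3738
j=15: r + 14k = 4017.936444… → ⌈·⌉ = 4018
j=16: r + 15k = 4298.825333… → ⌈·⌉ = 4299
j=17: r + 16k = 4579.714222… → ⌈·⌉ = 4580
j=18: r + 17k = 4860.603111… → ⌈·⌉ = 4861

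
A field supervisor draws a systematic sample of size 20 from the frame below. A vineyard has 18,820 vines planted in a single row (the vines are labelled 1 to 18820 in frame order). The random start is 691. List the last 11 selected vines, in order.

k = N/n = 18820/20 = 941
10th selection = 691 + 9×941 = 9160
11th: 9160 + 941 = 10101
12th: 10101 + 941 = 11042
13th: 11042 + 941 = 11983
14th: 11983 + 941 = 12924
15th: 12924 + 941 = 13865
16th: 13865 + 941 = 14806
17th: 14806 + 941 = 15747
18th: 15747 + 941 = 16688
19th: 16688 + 941 = 17629
20th: 17629 + 941 = 18570

9160, 10101, 11042, 11983, 12924, 13865, 14806, 15747, 16688, 17629, 18570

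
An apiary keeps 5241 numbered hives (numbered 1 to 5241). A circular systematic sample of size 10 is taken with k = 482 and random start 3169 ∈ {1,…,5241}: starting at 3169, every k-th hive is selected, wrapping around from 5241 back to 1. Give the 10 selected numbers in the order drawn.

3169, 3651, 4133, 4615, 5097, 338, 820, 1302, 1784, 2266

Selection 1: 3169
Selection 2: 3169 + 482 = 3651
Selection 3: 3651 + 482 = 4133
Selection 4: 4133 + 482 = 4615
Selection 5: 4615 + 482 = 5097
Selection 6: 5097 + 482 = 5579 → 5579 − 5241 = 338
Selection 7: 338 + 482 = 820
Selection 8: 820 + 482 = 1302
Selection 9: 1302 + 482 = 1784
Selection 10: 1784 + 482 = 2266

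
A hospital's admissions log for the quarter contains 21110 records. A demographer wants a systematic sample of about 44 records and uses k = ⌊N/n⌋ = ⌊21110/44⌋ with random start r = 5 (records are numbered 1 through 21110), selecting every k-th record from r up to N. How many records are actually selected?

45

k = ⌊21110/44⌋ = 479
Achieved size = ⌊(21110 − 5)/479⌋ + 1 = ⌊21105/479⌋ + 1 = 44 + 1 = 45
(last selection: 5 + 44×479 = 21081 ≤ 21110; next would be 21560 > 21110)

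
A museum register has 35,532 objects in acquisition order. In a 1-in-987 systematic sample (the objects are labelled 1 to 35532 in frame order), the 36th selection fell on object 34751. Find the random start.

k = 987
r = 34751 − (36−1)×987 = 34751 − 34545 = 206

206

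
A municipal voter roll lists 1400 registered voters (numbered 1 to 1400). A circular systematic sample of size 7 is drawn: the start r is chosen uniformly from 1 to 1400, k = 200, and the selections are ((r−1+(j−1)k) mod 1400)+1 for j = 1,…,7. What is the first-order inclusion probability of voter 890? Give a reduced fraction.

1/200

For each position j, as r ranges over 1…1400 the j-th selection hits every voter exactly once, so voter 890 is selected for exactly 7 of the 1400 starts.
Inclusion probability = 7/1400 = 1/200.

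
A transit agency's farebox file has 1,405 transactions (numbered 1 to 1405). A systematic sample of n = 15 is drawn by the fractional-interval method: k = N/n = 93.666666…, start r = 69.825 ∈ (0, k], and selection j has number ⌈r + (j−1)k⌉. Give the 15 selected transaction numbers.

70, 164, 258, 351, 445, 539, 632, 726, 820, 913, 1007, 1101, 1194, 1288, 1382

j=1: r + 0k = 69.825 → ⌈·⌉ = 70
j=2: r + 1k = 163.491666… → ⌈·⌉ = 164
j=3: r + 2k = 257.158333… → ⌈·⌉ = 258
j=4: r + 3k = 350.825 → ⌈·⌉ = 351
j=5: r + 4k = 444.491666… → ⌈·⌉ = 445
j=6: r + 5k = 538.158333… → ⌈·⌉ = 539
j=7: r + 6k = 631.825 → ⌈·⌉ = 632
j=8: r + 7k = 725.491666… → ⌈·⌉ = 726
j=9: r + 8k = 819.158333… → ⌈·⌉ = 820
j=10: r + 9k = 912.825 → ⌈·⌉ = 913
j=11: r + 10k = 1006.491666… → ⌈·⌉ = 1007
j=12: r + 11k = 1100.158333… → ⌈·⌉ = 1101
j=13: r + 12k = 1193.825 → ⌈·⌉ = 1194
j=14: r + 13k = 1287.491666… → ⌈·⌉ = 1288
j=15: r + 14k = 1381.158333… → ⌈·⌉ = 1382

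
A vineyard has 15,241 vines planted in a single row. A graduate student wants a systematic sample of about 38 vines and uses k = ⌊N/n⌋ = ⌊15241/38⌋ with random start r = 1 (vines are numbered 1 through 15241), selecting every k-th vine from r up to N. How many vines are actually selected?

39

k = ⌊15241/38⌋ = 401
Achieved size = ⌊(15241 − 1)/401⌋ + 1 = ⌊15240/401⌋ + 1 = 38 + 1 = 39
(last selection: 1 + 38×401 = 15239 ≤ 15241; next would be 15640 > 15241)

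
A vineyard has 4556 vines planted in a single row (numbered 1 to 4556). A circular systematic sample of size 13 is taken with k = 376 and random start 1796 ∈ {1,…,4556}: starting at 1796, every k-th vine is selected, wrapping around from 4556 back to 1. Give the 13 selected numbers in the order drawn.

Selection 1: 1796
Selection 2: 1796 + 376 = 2172
Selection 3: 2172 + 376 = 2548
Selection 4: 2548 + 376 = 2924
Selection 5: 2924 + 376 = 3300
Selection 6: 3300 + 376 = 3676
Selection 7: 3676 + 376 = 4052
Selection 8: 4052 + 376 = 4428
Selection 9: 4428 + 376 = 4804 → 4804 − 4556 = 248
Selection 10: 248 + 376 = 624
Selection 11: 624 + 376 = 1000
Selection 12: 1000 + 376 = 1376
Selection 13: 1376 + 376 = 1752

1796, 2172, 2548, 2924, 3300, 3676, 4052, 4428, 248, 624, 1000, 1376, 1752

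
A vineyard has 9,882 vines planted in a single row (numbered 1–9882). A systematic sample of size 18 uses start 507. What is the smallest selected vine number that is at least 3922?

4350

k = 9882/18 = 549
Steps past start: ⌈(3922 − 507)/549⌉ = ⌈3415/549⌉ = 7
Selected vine: 507 + 7×549 = 4350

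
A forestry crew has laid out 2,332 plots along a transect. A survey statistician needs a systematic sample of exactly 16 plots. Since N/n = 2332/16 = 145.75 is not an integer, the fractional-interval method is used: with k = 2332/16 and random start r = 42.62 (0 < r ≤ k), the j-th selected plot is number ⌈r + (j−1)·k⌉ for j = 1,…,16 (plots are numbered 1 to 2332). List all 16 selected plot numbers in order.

43, 189, 335, 480, 626, 772, 918, 1063, 1209, 1355, 1501, 1646, 1792, 1938, 2084, 2229

j=1: r + 0k = 42.62 → ⌈·⌉ = 43
j=2: r + 1k = 188.37 → ⌈·⌉ = 189
j=3: r + 2k = 334.12 → ⌈·⌉ = 335
j=4: r + 3k = 479.87 → ⌈·⌉ = 480
j=5: r + 4k = 625.62 → ⌈·⌉ = 626
j=6: r + 5k = 771.37 → ⌈·⌉ = 772
j=7: r + 6k = 917.12 → ⌈·⌉ = 918
j=8: r + 7k = 1062.87 → ⌈·⌉ = 1063
j=9: r + 8k = 1208.62 → ⌈·⌉ = 1209
j=10: r + 9k = 1354.37 → ⌈·⌉ = 1355
j=11: r + 10k = 1500.12 → ⌈·⌉ = 1501
j=12: r + 11k = 1645.87 → ⌈·⌉ = 1646
j=13: r + 12k = 1791.62 → ⌈·⌉ = 1792
j=14: r + 13k = 1937.37 → ⌈·⌉ = 1938
j=15: r + 14k = 2083.12 → ⌈·⌉ = 2084
j=16: r + 15k = 2228.87 → ⌈·⌉ = 2229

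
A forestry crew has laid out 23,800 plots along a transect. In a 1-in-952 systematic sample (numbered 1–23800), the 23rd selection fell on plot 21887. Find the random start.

k = 952
r = 21887 − (23−1)×952 = 21887 − 20944 = 943

943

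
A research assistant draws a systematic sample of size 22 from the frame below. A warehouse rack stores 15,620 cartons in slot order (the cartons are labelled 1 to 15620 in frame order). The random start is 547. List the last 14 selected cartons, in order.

6227, 6937, 7647, 8357, 9067, 9777, 10487, 11197, 11907, 12617, 13327, 14037, 14747, 15457

k = N/n = 15620/22 = 710
9th selection = 547 + 8×710 = 6227
10th: 6227 + 710 = 6937
11th: 6937 + 710 = 7647
12th: 7647 + 710 = 8357
13th: 8357 + 710 = 9067
14th: 9067 + 710 = 9777
15th: 9777 + 710 = 10487
16th: 10487 + 710 = 11197
17th: 11197 + 710 = 11907
18th: 11907 + 710 = 12617
19th: 12617 + 710 = 13327
20th: 13327 + 710 = 14037
21st: 14037 + 710 = 14747
22nd: 14747 + 710 = 15457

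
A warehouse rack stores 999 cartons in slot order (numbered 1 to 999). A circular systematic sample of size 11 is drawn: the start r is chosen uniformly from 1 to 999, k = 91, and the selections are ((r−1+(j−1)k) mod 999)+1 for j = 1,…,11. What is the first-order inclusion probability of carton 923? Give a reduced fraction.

For each position j, as r ranges over 1…999 the j-th selection hits every carton exactly once, so carton 923 is selected for exactly 11 of the 999 starts.
Inclusion probability = 11/999.

11/999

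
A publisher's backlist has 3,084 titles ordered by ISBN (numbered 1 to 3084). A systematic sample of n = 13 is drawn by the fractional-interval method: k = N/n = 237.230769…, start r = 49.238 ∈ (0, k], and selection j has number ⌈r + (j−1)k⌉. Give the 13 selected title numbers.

50, 287, 524, 761, 999, 1236, 1473, 1710, 1948, 2185, 2422, 2659, 2897

j=1: r + 0k = 49.238 → ⌈·⌉ = 50
j=2: r + 1k = 286.468769… → ⌈·⌉ = 287
j=3: r + 2k = 523.699538… → ⌈·⌉ = 524
j=4: r + 3k = 760.930307… → ⌈·⌉ = 761
j=5: r + 4k = 998.161076… → ⌈·⌉ = 999
j=6: r + 5k = 1235.391846… → ⌈·⌉ = 1236
j=7: r + 6k = 1472.622615… → ⌈·⌉ = 1473
j=8: r + 7k = 1709.853384… → ⌈·⌉ = 1710
j=9: r + 8k = 1947.084153… → ⌈·⌉ = 1948
j=10: r + 9k = 2184.314923… → ⌈·⌉ = 2185
j=11: r + 10k = 2421.545692… → ⌈·⌉ = 2422
j=12: r + 11k = 2658.776461… → ⌈·⌉ = 2659
j=13: r + 12k = 2896.007230… → ⌈·⌉ = 2897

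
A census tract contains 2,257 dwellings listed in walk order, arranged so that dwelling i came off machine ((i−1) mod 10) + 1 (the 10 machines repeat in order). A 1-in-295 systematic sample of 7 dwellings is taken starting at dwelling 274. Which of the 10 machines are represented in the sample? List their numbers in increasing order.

Consecutive selections differ by k = 295, so their machine numbers differ by 295 mod 10 = 5.
gcd(295, 10) = 5, so the sample visits 10/5 = 2 distinct residues mod 10.
Start 274 is machine 4; the machines hit are 4, 9.

4, 9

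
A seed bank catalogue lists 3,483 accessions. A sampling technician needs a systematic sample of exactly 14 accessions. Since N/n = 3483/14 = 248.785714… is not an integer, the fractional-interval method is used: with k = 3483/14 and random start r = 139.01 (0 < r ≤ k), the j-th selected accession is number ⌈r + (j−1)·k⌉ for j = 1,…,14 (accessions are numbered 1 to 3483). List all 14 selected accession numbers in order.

j=1: r + 0k = 139.01 → ⌈·⌉ = 140
j=2: r + 1k = 387.795714… → ⌈·⌉ = 388
j=3: r + 2k = 636.581428… → ⌈·⌉ = 637
j=4: r + 3k = 885.367142… → ⌈·⌉ = 886
j=5: r + 4k = 1134.152857… → ⌈·⌉ = 1135
j=6: r + 5k = 1382.938571… → ⌈·⌉ = 1383
j=7: r + 6k = 1631.724285… → ⌈·⌉ = 1632
j=8: r + 7k = 1880.51 → ⌈·⌉ = 1881
j=9: r + 8k = 2129.295714… → ⌈·⌉ = 2130
j=10: r + 9k = 2378.081428… → ⌈·⌉ = 2379
j=11: r + 10k = 2626.867142… → ⌈·⌉ = 2627
j=12: r + 11k = 2875.652857… → ⌈·⌉ = 2876
j=13: r + 12k = 3124.438571… → ⌈·⌉ = 3125
j=14: r + 13k = 3373.224285… → ⌈·⌉ = 3374

140, 388, 637, 886, 1135, 1383, 1632, 1881, 2130, 2379, 2627, 2876, 3125, 3374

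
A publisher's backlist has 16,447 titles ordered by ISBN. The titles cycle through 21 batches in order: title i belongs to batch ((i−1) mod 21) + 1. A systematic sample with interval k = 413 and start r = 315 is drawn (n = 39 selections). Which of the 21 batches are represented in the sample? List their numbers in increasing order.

7, 14, 21

Consecutive selections differ by k = 413, so their batch numbers differ by 413 mod 21 = 14.
gcd(413, 21) = 7, so the sample visits 21/7 = 3 distinct residues mod 21.
Start 315 is batch 21; the batches hit are 7, 14, 21.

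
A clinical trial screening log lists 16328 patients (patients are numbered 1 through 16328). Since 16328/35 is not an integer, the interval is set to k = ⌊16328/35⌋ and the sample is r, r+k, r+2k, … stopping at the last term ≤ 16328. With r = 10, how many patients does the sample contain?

k = ⌊16328/35⌋ = 466
Achieved size = ⌊(16328 − 10)/466⌋ + 1 = ⌊16318/466⌋ + 1 = 35 + 1 = 36
(last selection: 10 + 35×466 = 16320 ≤ 16328; next would be 16786 > 16328)

36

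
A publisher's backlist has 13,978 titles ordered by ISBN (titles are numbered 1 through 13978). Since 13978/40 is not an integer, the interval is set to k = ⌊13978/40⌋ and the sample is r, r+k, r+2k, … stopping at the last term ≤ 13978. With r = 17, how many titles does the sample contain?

41

k = ⌊13978/40⌋ = 349
Achieved size = ⌊(13978 − 17)/349⌋ + 1 = ⌊13961/349⌋ + 1 = 40 + 1 = 41
(last selection: 17 + 40×349 = 13977 ≤ 13978; next would be 14326 > 13978)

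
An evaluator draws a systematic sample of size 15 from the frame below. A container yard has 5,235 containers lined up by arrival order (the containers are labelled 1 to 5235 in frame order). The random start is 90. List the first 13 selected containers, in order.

90, 439, 788, 1137, 1486, 1835, 2184, 2533, 2882, 3231, 3580, 3929, 4278

k = N/n = 5235/15 = 349
container 1: 90
container 2: 90 + 349 = 439
container 3: 439 + 349 = 788
container 4: 788 + 349 = 1137
container 5: 1137 + 349 = 1486
container 6: 1486 + 349 = 1835
container 7: 1835 + 349 = 2184
container 8: 2184 + 349 = 2533
container 9: 2533 + 349 = 2882
container 10: 2882 + 349 = 3231
container 11: 3231 + 349 = 3580
container 12: 3580 + 349 = 3929
container 13: 3929 + 349 = 4278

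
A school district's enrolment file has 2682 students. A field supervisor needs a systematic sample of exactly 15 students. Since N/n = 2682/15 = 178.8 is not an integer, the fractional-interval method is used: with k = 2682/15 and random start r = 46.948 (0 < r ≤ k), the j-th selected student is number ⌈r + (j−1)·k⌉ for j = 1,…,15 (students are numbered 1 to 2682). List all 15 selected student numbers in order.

47, 226, 405, 584, 763, 941, 1120, 1299, 1478, 1657, 1835, 2014, 2193, 2372, 2551

j=1: r + 0k = 46.948 → ⌈·⌉ = 47
j=2: r + 1k = 225.748 → ⌈·⌉ = 226
j=3: r + 2k = 404.548 → ⌈·⌉ = 405
j=4: r + 3k = 583.348 → ⌈·⌉ = 584
j=5: r + 4k = 762.148 → ⌈·⌉ = 763
j=6: r + 5k = 940.948 → ⌈·⌉ = 941
j=7: r + 6k = 1119.748 → ⌈·⌉ = 1120
j=8: r + 7k = 1298.548 → ⌈·⌉ = 1299
j=9: r + 8k = 1477.348 → ⌈·⌉ = 1478
j=10: r + 9k = 1656.148 → ⌈·⌉ = 1657
j=11: r + 10k = 1834.948 → ⌈·⌉ = 1835
j=12: r + 11k = 2013.748 → ⌈·⌉ = 2014
j=13: r + 12k = 2192.548 → ⌈·⌉ = 2193
j=14: r + 13k = 2371.348 → ⌈·⌉ = 2372
j=15: r + 14k = 2550.148 → ⌈·⌉ = 2551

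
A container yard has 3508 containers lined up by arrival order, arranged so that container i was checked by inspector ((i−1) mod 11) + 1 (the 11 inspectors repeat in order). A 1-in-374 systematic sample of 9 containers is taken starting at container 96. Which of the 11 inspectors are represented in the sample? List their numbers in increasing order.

Consecutive selections differ by k = 374, so their inspector numbers differ by 374 mod 11 = 0.
gcd(374, 11) = 11, so the sample visits 11/11 = 1 distinct residues mod 11.
Start 96 is inspector 8; the inspectors hit are 8.

8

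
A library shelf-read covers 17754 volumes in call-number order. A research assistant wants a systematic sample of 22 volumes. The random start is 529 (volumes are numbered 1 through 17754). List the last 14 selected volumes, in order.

k = N/n = 17754/22 = 807
9th selection = 529 + 8×807 = 6985
10th: 6985 + 807 = 7792
11th: 7792 + 807 = 8599
12th: 8599 + 807 = 9406
13th: 9406 + 807 = 10213
14th: 10213 + 807 = 11020
15th: 11020 + 807 = 11827
16th: 11827 + 807 = 12634
17th: 12634 + 807 = 13441
18th: 13441 + 807 = 14248
19th: 14248 + 807 = 15055
20th: 15055 + 807 = 15862
21st: 15862 + 807 = 16669
22nd: 16669 + 807 = 17476

6985, 7792, 8599, 9406, 10213, 11020, 11827, 12634, 13441, 14248, 15055, 15862, 16669, 17476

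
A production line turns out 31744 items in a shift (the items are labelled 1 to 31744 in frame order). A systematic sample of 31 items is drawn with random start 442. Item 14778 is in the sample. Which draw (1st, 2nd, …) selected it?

15

k = 31744/31 = 1024
position = (14778 − 442)/1024 + 1 = 14336/1024 + 1 = 14 + 1 = 15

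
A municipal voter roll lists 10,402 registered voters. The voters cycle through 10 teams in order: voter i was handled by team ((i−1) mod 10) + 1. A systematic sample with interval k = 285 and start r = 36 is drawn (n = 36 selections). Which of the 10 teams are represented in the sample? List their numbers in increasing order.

Consecutive selections differ by k = 285, so their team numbers differ by 285 mod 10 = 5.
gcd(285, 10) = 5, so the sample visits 10/5 = 2 distinct residues mod 10.
Start 36 is team 6; the teams hit are 1, 6.

1, 6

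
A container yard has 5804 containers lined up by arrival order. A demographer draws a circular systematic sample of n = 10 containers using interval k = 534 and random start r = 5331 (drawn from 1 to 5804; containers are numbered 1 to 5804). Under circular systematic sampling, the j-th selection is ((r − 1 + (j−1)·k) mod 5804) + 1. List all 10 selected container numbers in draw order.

5331, 61, 595, 1129, 1663, 2197, 2731, 3265, 3799, 4333

Selection 1: 5331
Selection 2: 5331 + 534 = 5865 → 5865 − 5804 = 61
Selection 3: 61 + 534 = 595
Selection 4: 595 + 534 = 1129
Selection 5: 1129 + 534 = 1663
Selection 6: 1663 + 534 = 2197
Selection 7: 2197 + 534 = 2731
Selection 8: 2731 + 534 = 3265
Selection 9: 3265 + 534 = 3799
Selection 10: 3799 + 534 = 4333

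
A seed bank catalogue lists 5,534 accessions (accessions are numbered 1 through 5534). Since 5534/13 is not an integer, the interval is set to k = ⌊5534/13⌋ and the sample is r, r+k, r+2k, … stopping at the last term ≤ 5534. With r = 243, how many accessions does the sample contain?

13

k = ⌊5534/13⌋ = 425
Achieved size = ⌊(5534 − 243)/425⌋ + 1 = ⌊5291/425⌋ + 1 = 12 + 1 = 13
(last selection: 243 + 12×425 = 5343 ≤ 5534; next would be 5768 > 5534)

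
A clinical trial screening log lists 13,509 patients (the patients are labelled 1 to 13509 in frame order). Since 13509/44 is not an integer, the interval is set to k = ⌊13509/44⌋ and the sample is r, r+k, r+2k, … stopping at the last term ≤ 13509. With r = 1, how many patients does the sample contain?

k = ⌊13509/44⌋ = 307
Achieved size = ⌊(13509 − 1)/307⌋ + 1 = ⌊13508/307⌋ + 1 = 44 + 1 = 45
(last selection: 1 + 44×307 = 13509 ≤ 13509; next would be 13816 > 13509)

45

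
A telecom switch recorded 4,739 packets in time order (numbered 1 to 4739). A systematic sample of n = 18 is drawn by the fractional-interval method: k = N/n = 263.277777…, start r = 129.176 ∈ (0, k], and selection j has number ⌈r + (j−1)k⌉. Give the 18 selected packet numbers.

130, 393, 656, 920, 1183, 1446, 1709, 1973, 2236, 2499, 2762, 3026, 3289, 3552, 3816, 4079, 4342, 4605

j=1: r + 0k = 129.176 → ⌈·⌉ = 130
j=2: r + 1k = 392.453777… → ⌈·⌉ = 393
j=3: r + 2k = 655.731555… → ⌈·⌉ = 656
j=4: r + 3k = 919.009333… → ⌈·⌉ = 920
j=5: r + 4k = 1182.287111… → ⌈·⌉ = 1183
j=6: r + 5k = 1445.564888… → ⌈·⌉ = 1446
j=7: r + 6k = 1708.842666… → ⌈·⌉ = 1709
j=8: r + 7k = 1972.120444… → ⌈·⌉ = 1973
j=9: r + 8k = 2235.398222… → ⌈·⌉ = 2236
j=10: r + 9k = 2498.676 → ⌈·⌉ = 2499
j=11: r + 10k = 2761.953777… → ⌈·⌉ = 2762
j=12: r + 11k = 3025.231555… → ⌈·⌉ = 3026
j=13: r + 12k = 3288.509333… → ⌈·⌉ = 3289
j=14: r + 13k = 3551.787111… → ⌈·⌉ = 3552
j=15: r + 14k = 3815.064888… → ⌈·⌉ = 3816
j=16: r + 15k = 4078.342666… → ⌈·⌉ = 4079
j=17: r + 16k = 4341.620444… → ⌈·⌉ = 4342
j=18: r + 17k = 4604.898222… → ⌈·⌉ = 4605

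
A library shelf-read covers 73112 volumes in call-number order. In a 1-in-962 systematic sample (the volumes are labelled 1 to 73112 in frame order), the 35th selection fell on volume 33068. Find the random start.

360

k = 962
r = 33068 − (35−1)×962 = 33068 − 32708 = 360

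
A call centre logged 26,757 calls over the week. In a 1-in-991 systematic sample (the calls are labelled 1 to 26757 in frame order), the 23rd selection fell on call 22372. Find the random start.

k = 991
r = 22372 − (23−1)×991 = 22372 − 21802 = 570

570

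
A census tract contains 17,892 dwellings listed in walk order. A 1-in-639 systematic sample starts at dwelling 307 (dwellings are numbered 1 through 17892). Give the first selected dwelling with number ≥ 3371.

k = 639
Steps past start: ⌈(3371 − 307)/639⌉ = ⌈3064/639⌉ = 5
Selected dwelling: 307 + 5×639 = 3502

3502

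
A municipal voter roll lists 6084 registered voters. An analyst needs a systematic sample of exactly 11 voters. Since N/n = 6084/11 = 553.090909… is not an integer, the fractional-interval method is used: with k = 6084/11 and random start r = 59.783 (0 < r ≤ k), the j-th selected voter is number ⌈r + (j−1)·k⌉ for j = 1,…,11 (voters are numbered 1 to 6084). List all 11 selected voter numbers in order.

60, 613, 1166, 1720, 2273, 2826, 3379, 3932, 4485, 5038, 5591

j=1: r + 0k = 59.783 → ⌈·⌉ = 60
j=2: r + 1k = 612.873909… → ⌈·⌉ = 613
j=3: r + 2k = 1165.964818… → ⌈·⌉ = 1166
j=4: r + 3k = 1719.055727… → ⌈·⌉ = 1720
j=5: r + 4k = 2272.146636… → ⌈·⌉ = 2273
j=6: r + 5k = 2825.237545… → ⌈·⌉ = 2826
j=7: r + 6k = 3378.328454… → ⌈·⌉ = 3379
j=8: r + 7k = 3931.419363… → ⌈·⌉ = 3932
j=9: r + 8k = 4484.510272… → ⌈·⌉ = 4485
j=10: r + 9k = 5037.601181… → ⌈·⌉ = 5038
j=11: r + 10k = 5590.692090… → ⌈·⌉ = 5591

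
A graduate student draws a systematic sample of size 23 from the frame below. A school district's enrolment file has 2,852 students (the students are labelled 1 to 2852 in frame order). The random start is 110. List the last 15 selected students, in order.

k = N/n = 2852/23 = 124
9th selection = 110 + 8×124 = 1102
10th: 1102 + 124 = 1226
11th: 1226 + 124 = 1350
12th: 1350 + 124 = 1474
13th: 1474 + 124 = 1598
14th: 1598 + 124 = 1722
15th: 1722 + 124 = 1846
16th: 1846 + 124 = 1970
17th: 1970 + 124 = 2094
18th: 2094 + 124 = 2218
19th: 2218 + 124 = 2342
20th: 2342 + 124 = 2466
21st: 2466 + 124 = 2590
22nd: 2590 + 124 = 2714
23rd: 2714 + 124 = 2838

1102, 1226, 1350, 1474, 1598, 1722, 1846, 1970, 2094, 2218, 2342, 2466, 2590, 2714, 2838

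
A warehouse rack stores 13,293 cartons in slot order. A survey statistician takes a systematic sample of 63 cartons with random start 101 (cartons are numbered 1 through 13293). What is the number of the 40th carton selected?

k = 13293/63 = 211
40th selection = r + (40−1)·k = 101 + 39×211 = 101 + 8229 = 8330

8330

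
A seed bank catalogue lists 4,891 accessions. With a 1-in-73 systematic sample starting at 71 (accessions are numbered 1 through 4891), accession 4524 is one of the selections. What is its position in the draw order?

k = 73
position = (4524 − 71)/73 + 1 = 4453/73 + 1 = 61 + 1 = 62

62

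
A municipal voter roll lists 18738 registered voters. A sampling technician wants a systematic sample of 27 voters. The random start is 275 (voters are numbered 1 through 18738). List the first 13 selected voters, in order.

275, 969, 1663, 2357, 3051, 3745, 4439, 5133, 5827, 6521, 7215, 7909, 8603

k = N/n = 18738/27 = 694
voter 1: 275
voter 2: 275 + 694 = 969
voter 3: 969 + 694 = 1663
voter 4: 1663 + 694 = 2357
voter 5: 2357 + 694 = 3051
voter 6: 3051 + 694 = 3745
voter 7: 3745 + 694 = 4439
voter 8: 4439 + 694 = 5133
voter 9: 5133 + 694 = 5827
voter 10: 5827 + 694 = 6521
voter 11: 6521 + 694 = 7215
voter 12: 7215 + 694 = 7909
voter 13: 7909 + 694 = 8603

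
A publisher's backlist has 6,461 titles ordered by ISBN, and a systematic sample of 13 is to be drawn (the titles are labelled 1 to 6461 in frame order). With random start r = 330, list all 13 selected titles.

330, 827, 1324, 1821, 2318, 2815, 3312, 3809, 4306, 4803, 5300, 5797, 6294

k = N/n = 6461/13 = 497
title 1: 330
title 2: 330 + 497 = 827
title 3: 827 + 497 = 1324
title 4: 1324 + 497 = 1821
title 5: 1821 + 497 = 2318
title 6: 2318 + 497 = 2815
title 7: 2815 + 497 = 3312
title 8: 3312 + 497 = 3809
title 9: 3809 + 497 = 4306
title 10: 4306 + 497 = 4803
title 11: 4803 + 497 = 5300
title 12: 5300 + 497 = 5797
title 13: 5797 + 497 = 6294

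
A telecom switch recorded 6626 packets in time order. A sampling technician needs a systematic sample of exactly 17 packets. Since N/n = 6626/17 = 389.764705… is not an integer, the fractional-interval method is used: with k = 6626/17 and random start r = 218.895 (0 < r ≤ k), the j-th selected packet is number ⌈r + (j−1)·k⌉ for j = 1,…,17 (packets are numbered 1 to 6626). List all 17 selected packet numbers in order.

219, 609, 999, 1389, 1778, 2168, 2558, 2948, 3338, 3727, 4117, 4507, 4897, 5286, 5676, 6066, 6456

j=1: r + 0k = 218.895 → ⌈·⌉ = 219
j=2: r + 1k = 608.659705… → ⌈·⌉ = 609
j=3: r + 2k = 998.424411… → ⌈·⌉ = 999
j=4: r + 3k = 1388.189117… → ⌈·⌉ = 1389
j=5: r + 4k = 1777.953823… → ⌈·⌉ = 1778
j=6: r + 5k = 2167.718529… → ⌈·⌉ = 2168
j=7: r + 6k = 2557.483235… → ⌈·⌉ = 2558
j=8: r + 7k = 2947.247941… → ⌈·⌉ = 2948
j=9: r + 8k = 3337.012647… → ⌈·⌉ = 3338
j=10: r + 9k = 3726.777352… → ⌈·⌉ = 3727
j=11: r + 10k = 4116.542058… → ⌈·⌉ = 4117
j=12: r + 11k = 4506.306764… → ⌈·⌉ = 4507
j=13: r + 12k = 4896.071470… → ⌈·⌉ = 4897
j=14: r + 13k = 5285.836176… → ⌈·⌉ = 5286
j=15: r + 14k = 5675.600882… → ⌈·⌉ = 5676
j=16: r + 15k = 6065.365588… → ⌈·⌉ = 6066
j=17: r + 16k = 6455.130294… → ⌈·⌉ = 6456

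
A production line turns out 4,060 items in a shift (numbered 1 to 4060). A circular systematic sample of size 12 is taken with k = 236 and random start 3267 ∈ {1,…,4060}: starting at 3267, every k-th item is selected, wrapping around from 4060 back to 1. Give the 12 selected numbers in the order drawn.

3267, 3503, 3739, 3975, 151, 387, 623, 859, 1095, 1331, 1567, 1803

Selection 1: 3267
Selection 2: 3267 + 236 = 3503
Selection 3: 3503 + 236 = 3739
Selection 4: 3739 + 236 = 3975
Selection 5: 3975 + 236 = 4211 → 4211 − 4060 = 151
Selection 6: 151 + 236 = 387
Selection 7: 387 + 236 = 623
Selection 8: 623 + 236 = 859
Selection 9: 859 + 236 = 1095
Selection 10: 1095 + 236 = 1331
Selection 11: 1331 + 236 = 1567
Selection 12: 1567 + 236 = 1803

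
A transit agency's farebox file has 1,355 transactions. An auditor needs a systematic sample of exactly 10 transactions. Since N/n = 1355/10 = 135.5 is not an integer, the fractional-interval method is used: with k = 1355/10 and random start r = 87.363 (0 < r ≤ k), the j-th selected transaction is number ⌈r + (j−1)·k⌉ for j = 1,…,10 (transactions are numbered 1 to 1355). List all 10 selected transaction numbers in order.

88, 223, 359, 494, 630, 765, 901, 1036, 1172, 1307

j=1: r + 0k = 87.363 → ⌈·⌉ = 88
j=2: r + 1k = 222.863 → ⌈·⌉ = 223
j=3: r + 2k = 358.363 → ⌈·⌉ = 359
j=4: r + 3k = 493.863 → ⌈·⌉ = 494
j=5: r + 4k = 629.363 → ⌈·⌉ = 630
j=6: r + 5k = 764.863 → ⌈·⌉ = 765
j=7: r + 6k = 900.363 → ⌈·⌉ = 901
j=8: r + 7k = 1035.863 → ⌈·⌉ = 1036
j=9: r + 8k = 1171.363 → ⌈·⌉ = 1172
j=10: r + 9k = 1306.863 → ⌈·⌉ = 1307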